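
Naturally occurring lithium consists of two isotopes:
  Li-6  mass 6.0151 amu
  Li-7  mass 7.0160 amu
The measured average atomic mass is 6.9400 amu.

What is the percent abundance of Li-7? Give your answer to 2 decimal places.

Writing the weighted mean with unknown fraction x of Li-6:
6.0151·x + 7.0160·(1 − x) = 6.9400
(6.0151 − 7.0160)·x = 6.9400 − 7.0160
x = -0.0760 / -1.0009 = 0.07593 → 7.59% Li-6, 92.41% Li-7.

92.41%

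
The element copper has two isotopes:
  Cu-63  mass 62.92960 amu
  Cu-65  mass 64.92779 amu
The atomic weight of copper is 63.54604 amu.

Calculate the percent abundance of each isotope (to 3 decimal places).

Cu-63: 69.150%, Cu-65: 30.850%

With x = fraction of Cu-63 (so Cu-65 is 1 − x):
62.92960·x + 64.92779·(1 − x) = 63.54604
(62.92960 − 64.92779)·x = 63.54604 − 64.92779
x = -1.38175 / -1.99819 = 0.69150 → 69.150% Cu-63, 30.850% Cu-65.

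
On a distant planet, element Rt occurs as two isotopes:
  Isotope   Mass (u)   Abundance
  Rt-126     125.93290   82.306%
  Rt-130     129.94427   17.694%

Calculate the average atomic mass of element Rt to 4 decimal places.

Weight each isotope mass by its fractional abundance: 0.82306 × 125.93290 + 0.17694 × 129.94427
= 103.650333 + 22.992339 = 126.642672 u

126.6427 u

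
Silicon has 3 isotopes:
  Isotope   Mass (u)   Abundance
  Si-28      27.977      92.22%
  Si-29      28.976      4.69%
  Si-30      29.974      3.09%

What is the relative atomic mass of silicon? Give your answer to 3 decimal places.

28.086 u

Ar = Σ fᵢ·mᵢ = 0.9222 × 27.977 + 0.0469 × 28.976 + 0.0309 × 29.974
= 25.8004 + 1.3590 + 0.9262 = 28.0856 u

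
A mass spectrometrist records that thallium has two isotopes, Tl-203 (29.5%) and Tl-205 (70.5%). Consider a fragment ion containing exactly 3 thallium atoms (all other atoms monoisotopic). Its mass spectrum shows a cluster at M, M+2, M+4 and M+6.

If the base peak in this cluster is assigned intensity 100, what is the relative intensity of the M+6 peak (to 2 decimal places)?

79.66

(0.295 + 0.705)^3 gives M 0.0257, M+2 0.1841, M+4 0.4399, M+6 0.3504; the largest is M+4.
P(M+4) = C(3,2) × 0.295^1 × 0.705^2 = 3 × 0.2950 × 0.497025 = 0.439867 (base)
P(M+6) = C(3,3) × 0.295^0 × 0.705^3 = 1 × 1.0000 × 0.35040263 = 0.350403
Relative intensity = 0.350403 / 0.439867 × 100 = 79.66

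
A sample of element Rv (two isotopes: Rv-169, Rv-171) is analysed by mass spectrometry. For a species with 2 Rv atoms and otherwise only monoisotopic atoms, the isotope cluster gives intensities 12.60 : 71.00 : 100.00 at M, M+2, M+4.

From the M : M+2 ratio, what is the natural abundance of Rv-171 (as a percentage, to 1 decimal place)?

73.8%

Let p = fractional abundance of Rv-169. I(M+2)/I(M) = [C(2,1)·p^1·(1−p)] / p^2 = 2·(1−p)/p = 71.00/12.60 = 5.6349
(1−p)/p = 5.6349/2 = 2.8175  ⇒  p = 1/(1 + 2.8175) = 0.2620
Rv-169: 26.2%, Rv-171: 73.8%.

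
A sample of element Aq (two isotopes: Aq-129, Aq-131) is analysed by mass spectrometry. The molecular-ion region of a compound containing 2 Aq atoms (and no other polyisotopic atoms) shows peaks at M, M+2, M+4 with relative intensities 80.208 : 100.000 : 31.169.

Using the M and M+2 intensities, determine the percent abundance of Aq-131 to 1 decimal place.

Let p = fractional abundance of Aq-129. I(M+2)/I(M) = [C(2,1)·p^1·(1−p)] / p^2 = 2·(1−p)/p = 100.000/80.208 = 1.2468
(1−p)/p = 1.2468/2 = 0.6234  ⇒  p = 1/(1 + 0.6234) = 0.6160
Aq-129: 61.6%, Aq-131: 38.4%.

38.4%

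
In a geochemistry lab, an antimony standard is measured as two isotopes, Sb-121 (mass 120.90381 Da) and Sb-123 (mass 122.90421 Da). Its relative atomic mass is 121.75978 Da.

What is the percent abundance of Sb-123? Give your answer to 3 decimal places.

Let x be the fractional abundance of Sb-121; then Sb-123 has abundance 1 − x.
120.90381·x + 122.90421·(1 − x) = 121.75978
(120.90381 − 122.90421)·x = 121.75978 − 122.90421
x = -1.14443 / -2.00040 = 0.57210 → 57.210% Sb-121, 42.790% Sb-123.

42.790%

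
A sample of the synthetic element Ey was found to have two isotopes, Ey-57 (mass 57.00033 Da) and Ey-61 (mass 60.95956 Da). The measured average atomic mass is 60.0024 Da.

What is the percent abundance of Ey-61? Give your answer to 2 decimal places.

75.82%

Let x be the fractional abundance of Ey-57; then Ey-61 has abundance 1 − x.
57.00033·x + 60.95956·(1 − x) = 60.0024
(57.00033 − 60.95956)·x = 60.0024 − 60.95956
x = -0.95716 / -3.95923 = 0.24175 → 24.18% Ey-57, 75.82% Ey-61.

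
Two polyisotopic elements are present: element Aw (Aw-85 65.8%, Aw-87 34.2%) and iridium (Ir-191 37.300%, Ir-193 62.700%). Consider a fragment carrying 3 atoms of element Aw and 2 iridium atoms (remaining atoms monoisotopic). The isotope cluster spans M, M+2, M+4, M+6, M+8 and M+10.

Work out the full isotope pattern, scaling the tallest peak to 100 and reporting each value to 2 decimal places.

Element Aw pattern (n=3): 0.28489031 : 0.44422106 : 0.23088694 : 0.04000169
Iridium pattern (n=2): 0.139129 : 0.467742 : 0.393129
Convolve the two distributions (both contribute in 2-u steps):
  M: 0.28489031×0.139129 = 0.039637
  M+2: 0.28489031×0.467742 + 0.44422106×0.139129 = 0.195059
  M+4: 0.28489031×0.393129 + 0.44422106×0.467742 + 0.23088694×0.139129 = 0.351903
  M+6: 0.44422106×0.393129 + 0.23088694×0.467742 + 0.04000169×0.139129 = 0.288197
  M+8: 0.23088694×0.393129 + 0.04000169×0.467742 = 0.109479
  M+10: 0.04000169×0.393129 = 0.015726
Scale to base peak (0.351903) = 100: 11.26 : 55.43 : 100.00 : 81.90 : 31.11 : 4.47

11.26 : 55.43 : 100.00 : 81.90 : 31.11 : 4.47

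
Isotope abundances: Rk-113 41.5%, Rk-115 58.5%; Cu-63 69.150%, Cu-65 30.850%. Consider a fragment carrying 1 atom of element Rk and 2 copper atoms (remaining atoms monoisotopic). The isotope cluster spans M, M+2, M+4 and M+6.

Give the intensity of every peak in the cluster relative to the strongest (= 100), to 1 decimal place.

43.4 : 100.0 : 63.3 : 12.2

Element Rk pattern (n=1): 0.4150 : 0.5850
Copper pattern (n=2): 0.47817225 : 0.4266555 : 0.09517225
Convolve the two distributions (both contribute in 2-u steps):
  M: 0.4150×0.47817225 = 0.198441
  M+2: 0.4150×0.4266555 + 0.5850×0.47817225 = 0.456793
  M+4: 0.4150×0.09517225 + 0.5850×0.4266555 = 0.289090
  M+6: 0.5850×0.09517225 = 0.055676
Scale to base peak (0.456793) = 100: 43.4 : 100.0 : 63.3 : 12.2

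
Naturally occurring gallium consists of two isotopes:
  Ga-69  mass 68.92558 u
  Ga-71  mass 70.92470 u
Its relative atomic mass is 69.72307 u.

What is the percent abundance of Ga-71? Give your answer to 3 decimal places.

39.892%

Writing the weighted mean with unknown fraction x of Ga-69:
68.92558·x + 70.92470·(1 − x) = 69.72307
(68.92558 − 70.92470)·x = 69.72307 − 70.92470
x = -1.20163 / -1.99912 = 0.60108 → 60.108% Ga-69, 39.892% Ga-71.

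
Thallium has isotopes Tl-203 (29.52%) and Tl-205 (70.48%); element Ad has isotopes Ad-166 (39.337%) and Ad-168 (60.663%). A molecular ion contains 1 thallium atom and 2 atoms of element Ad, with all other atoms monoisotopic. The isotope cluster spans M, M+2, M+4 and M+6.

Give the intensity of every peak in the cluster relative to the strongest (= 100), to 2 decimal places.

10.26 : 56.17 : 100.00 : 58.28

Thallium pattern (n=1): 0.2952 : 0.7048
Element Ad pattern (n=2): 0.15473996 : 0.47726009 : 0.36799996
Convolve the two distributions (both contribute in 2-u steps):
  M: 0.2952×0.15473996 = 0.045679
  M+2: 0.2952×0.47726009 + 0.7048×0.15473996 = 0.249948
  M+4: 0.2952×0.36799996 + 0.7048×0.47726009 = 0.445006
  M+6: 0.7048×0.36799996 = 0.259366
Scale to base peak (0.445006) = 100: 10.26 : 56.17 : 100.00 : 58.28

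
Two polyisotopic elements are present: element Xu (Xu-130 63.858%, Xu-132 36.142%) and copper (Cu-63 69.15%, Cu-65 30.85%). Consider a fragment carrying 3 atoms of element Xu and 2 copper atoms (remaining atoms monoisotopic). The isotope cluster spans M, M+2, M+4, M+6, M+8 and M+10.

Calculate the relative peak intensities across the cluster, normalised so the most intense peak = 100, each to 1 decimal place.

Element Xu pattern (n=3): 0.26040297 : 0.44214433 : 0.25024242 : 0.04721028
Copper pattern (n=2): 0.47817225 : 0.4266555 : 0.09517225
Convolve the two distributions (both contribute in 2-u steps):
  M: 0.26040297×0.47817225 = 0.124517
  M+2: 0.26040297×0.4266555 + 0.44214433×0.47817225 = 0.322524
  M+4: 0.26040297×0.09517225 + 0.44214433×0.4266555 + 0.25024242×0.47817225 = 0.333085
  M+6: 0.44214433×0.09517225 + 0.25024242×0.4266555 + 0.04721028×0.47817225 = 0.171422
  M+8: 0.25024242×0.09517225 + 0.04721028×0.4266555 = 0.043959
  M+10: 0.04721028×0.09517225 = 0.004493
Scale to base peak (0.333085) = 100: 37.4 : 96.8 : 100.0 : 51.5 : 13.2 : 1.3

37.4 : 96.8 : 100.0 : 51.5 : 13.2 : 1.3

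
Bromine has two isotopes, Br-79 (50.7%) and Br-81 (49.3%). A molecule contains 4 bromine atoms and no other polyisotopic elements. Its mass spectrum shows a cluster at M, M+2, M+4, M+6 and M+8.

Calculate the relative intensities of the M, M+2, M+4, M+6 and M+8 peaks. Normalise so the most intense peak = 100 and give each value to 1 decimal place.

Expanding (0.507 + 0.493)^4:
P(M) = 0.507^4 = 0.066074
P(M+2) = 4 × 0.507^3 × 0.493^1 = 0.256999
P(M+4) = 6 × 0.507^2 × 0.493^2 = 0.374853
P(M+6) = 4 × 0.507^1 × 0.493^3 = 0.243001
P(M+8) = 0.493^4 = 0.059073
The M+4 peak is largest (0.374853); scaling to 100 gives 17.6 : 68.6 : 100.0 : 64.8 : 15.8.

17.6 : 68.6 : 100.0 : 64.8 : 15.8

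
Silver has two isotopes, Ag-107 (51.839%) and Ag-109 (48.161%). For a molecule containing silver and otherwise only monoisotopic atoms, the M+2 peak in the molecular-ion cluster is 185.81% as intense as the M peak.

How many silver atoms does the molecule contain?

For n independent Ag atoms, I(M+2)/I(M) = n · (abundance Ag-109) / (abundance Ag-107) = n · 0.48161/0.51839.
n = 1.8581 × 0.51839/0.48161 = 2.00 ≈ 2

2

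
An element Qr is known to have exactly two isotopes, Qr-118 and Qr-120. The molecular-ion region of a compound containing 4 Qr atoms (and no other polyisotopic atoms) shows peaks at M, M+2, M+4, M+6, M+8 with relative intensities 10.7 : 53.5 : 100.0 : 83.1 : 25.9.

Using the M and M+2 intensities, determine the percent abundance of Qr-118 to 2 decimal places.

44.44%

If p is the fraction of Qr that is Qr-118, then I(M+2)/I(M) = [C(4,1)·p^3·(1−p)] / p^4 = 4·(1−p)/p = 53.5/10.7 = 5.0000
(1−p)/p = 5.0000/4 = 1.2500  ⇒  p = 1/(1 + 1.2500) = 0.4444
Qr-118: 44.44%, Qr-120: 55.56%.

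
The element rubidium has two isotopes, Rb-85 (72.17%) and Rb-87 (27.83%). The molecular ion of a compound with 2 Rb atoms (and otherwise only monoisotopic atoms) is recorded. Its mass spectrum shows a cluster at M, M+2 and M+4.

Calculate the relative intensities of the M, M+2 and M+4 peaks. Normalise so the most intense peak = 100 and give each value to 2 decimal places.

Each Rb atom is independently Rb-85 (p = 0.7217) or Rb-87 (q = 0.2783); the cluster is the binomial expansion (p + q)^2.
P(M) = 0.7217^2 = 0.520851
P(M+2) = 2 × 0.7217^1 × 0.2783^1 = 0.401698
P(M+4) = 0.2783^2 = 0.077451
The M peak is largest (0.520851); scaling to 100 gives 100.00 : 77.12 : 14.87.

100.00 : 77.12 : 14.87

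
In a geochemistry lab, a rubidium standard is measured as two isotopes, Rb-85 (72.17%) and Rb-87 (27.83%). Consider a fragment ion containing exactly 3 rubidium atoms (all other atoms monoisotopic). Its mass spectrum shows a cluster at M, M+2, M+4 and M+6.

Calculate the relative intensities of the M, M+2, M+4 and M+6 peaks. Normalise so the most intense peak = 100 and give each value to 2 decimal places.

Each Rb atom is independently Rb-85 (p = 0.7217) or Rb-87 (q = 0.2783); the cluster is the binomial expansion (p + q)^3.
P(M) = 0.7217^3 = 0.375898
P(M+2) = 3 × 0.7217^2 × 0.2783^1 = 0.434858
P(M+4) = 3 × 0.7217^1 × 0.2783^2 = 0.167689
P(M+6) = 0.2783^3 = 0.021555
The M+2 peak is largest (0.434858); scaling to 100 gives 86.44 : 100.00 : 38.56 : 4.96.

86.44 : 100.00 : 38.56 : 4.96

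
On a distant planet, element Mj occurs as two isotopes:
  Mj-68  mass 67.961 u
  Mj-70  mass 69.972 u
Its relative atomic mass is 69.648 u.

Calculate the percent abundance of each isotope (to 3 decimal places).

Mj-68: 16.111%, Mj-70: 83.889%

Let x be the fractional abundance of Mj-68; then Mj-70 has abundance 1 − x.
67.961·x + 69.972·(1 − x) = 69.648
(67.961 − 69.972)·x = 69.648 − 69.972
x = -0.324 / -2.011 = 0.16111 → 16.111% Mj-68, 83.889% Mj-70.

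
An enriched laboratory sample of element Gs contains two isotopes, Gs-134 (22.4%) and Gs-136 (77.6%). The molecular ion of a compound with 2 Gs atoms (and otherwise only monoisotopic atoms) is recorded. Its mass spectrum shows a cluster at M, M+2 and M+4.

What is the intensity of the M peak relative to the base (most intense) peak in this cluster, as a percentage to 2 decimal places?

8.33%

Term probabilities: M 0.0502, M+2 0.3476, M+4 0.6022. Base peak = M+4.
P(M+4) = C(2,2) × 0.224^0 × 0.776^2 = 1 × 1.0000 × 0.602176 = 0.602176 (base)
P(M) = C(2,0) × 0.224^2 × 0.776^0 = 1 × 0.050176 × 1.0000 = 0.050176
Relative intensity = 0.050176 / 0.602176 × 100 = 8.33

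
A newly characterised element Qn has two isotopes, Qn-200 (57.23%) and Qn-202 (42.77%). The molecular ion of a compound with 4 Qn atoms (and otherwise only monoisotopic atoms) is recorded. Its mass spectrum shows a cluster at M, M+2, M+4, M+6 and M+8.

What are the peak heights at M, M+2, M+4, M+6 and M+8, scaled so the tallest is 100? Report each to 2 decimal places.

Each Qn atom is independently Qn-200 (p = 0.5723) or Qn-202 (q = 0.4277); the cluster is the binomial expansion (p + q)^4.
P(M) = 0.5723^4 = 0.107274
P(M+2) = 4 × 0.5723^3 × 0.4277^1 = 0.320679
P(M+4) = 6 × 0.5723^2 × 0.4277^2 = 0.359482
P(M+6) = 4 × 0.5723^1 × 0.4277^3 = 0.179102
P(M+8) = 0.4277^4 = 0.033462
The M+4 peak is largest (0.359482); scaling to 100 gives 29.84 : 89.21 : 100.00 : 49.82 : 9.31.

29.84 : 89.21 : 100.00 : 49.82 : 9.31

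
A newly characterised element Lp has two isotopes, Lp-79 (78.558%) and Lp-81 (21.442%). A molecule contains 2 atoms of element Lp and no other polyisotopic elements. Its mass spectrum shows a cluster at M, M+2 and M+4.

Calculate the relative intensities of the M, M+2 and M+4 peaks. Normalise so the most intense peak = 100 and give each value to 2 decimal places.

100.00 : 54.59 : 7.45

The 2 Lp atoms are independent, so intensities follow the terms of (0.78558 + 0.21442)^2.
P(M) = 0.78558^2 = 0.617136
P(M+2) = 2 × 0.78558^1 × 0.21442^1 = 0.336888
P(M+4) = 0.21442^2 = 0.045976
The M peak is largest (0.617136); scaling to 100 gives 100.00 : 54.59 : 7.45.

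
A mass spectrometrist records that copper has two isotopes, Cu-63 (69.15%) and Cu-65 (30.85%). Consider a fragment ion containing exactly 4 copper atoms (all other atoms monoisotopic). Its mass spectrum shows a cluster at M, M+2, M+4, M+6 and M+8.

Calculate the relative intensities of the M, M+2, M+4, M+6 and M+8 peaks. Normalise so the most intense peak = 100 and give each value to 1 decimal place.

Each Cu atom is independently Cu-63 (p = 0.6915) or Cu-65 (q = 0.3085); the cluster is the binomial expansion (p + q)^4.
P(M) = 0.6915^4 = 0.228649
P(M+2) = 4 × 0.6915^3 × 0.3085^1 = 0.408030
P(M+4) = 6 × 0.6915^2 × 0.3085^2 = 0.273052
P(M+6) = 4 × 0.6915^1 × 0.3085^3 = 0.081212
P(M+8) = 0.3085^4 = 0.009058
The M+2 peak is largest (0.408030); scaling to 100 gives 56.0 : 100.0 : 66.9 : 19.9 : 2.2.

56.0 : 100.0 : 66.9 : 19.9 : 2.2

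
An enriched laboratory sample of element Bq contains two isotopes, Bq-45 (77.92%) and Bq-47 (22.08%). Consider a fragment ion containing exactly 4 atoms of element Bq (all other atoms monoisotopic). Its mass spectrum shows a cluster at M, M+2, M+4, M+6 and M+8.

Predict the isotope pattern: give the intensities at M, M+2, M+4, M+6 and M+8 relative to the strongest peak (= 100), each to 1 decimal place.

88.2 : 100.0 : 42.5 : 8.0 : 0.6

Expanding (0.7792 + 0.2208)^4:
P(M) = 0.7792^4 = 0.368634
P(M+2) = 4 × 0.7792^3 × 0.2208^1 = 0.417836
P(M+4) = 6 × 0.7792^2 × 0.2208^2 = 0.177602
P(M+6) = 4 × 0.7792^1 × 0.2208^3 = 0.033551
P(M+8) = 0.2208^4 = 0.002377
The M+2 peak is largest (0.417836); scaling to 100 gives 88.2 : 100.0 : 42.5 : 8.0 : 0.6.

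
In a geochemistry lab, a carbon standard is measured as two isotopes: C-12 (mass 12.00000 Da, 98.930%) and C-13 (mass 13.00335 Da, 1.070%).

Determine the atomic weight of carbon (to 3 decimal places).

Ar = Σ fᵢ·mᵢ = 0.98930 × 12.00000 + 0.01070 × 13.00335
= 11.871600 + 0.139136 = 12.010736 Da

12.011 Da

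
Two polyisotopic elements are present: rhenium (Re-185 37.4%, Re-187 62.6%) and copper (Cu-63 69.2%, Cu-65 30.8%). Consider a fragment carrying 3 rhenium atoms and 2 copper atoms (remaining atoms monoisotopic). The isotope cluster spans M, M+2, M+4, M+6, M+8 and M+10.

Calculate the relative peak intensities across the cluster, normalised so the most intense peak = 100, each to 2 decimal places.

Rhenium pattern (n=3): 0.05231362 : 0.26268713 : 0.43968487 : 0.24531438
Copper pattern (n=2): 0.478864 : 0.426272 : 0.094864
Convolve the two distributions (both contribute in 2-u steps):
  M: 0.05231362×0.478864 = 0.025051
  M+2: 0.05231362×0.426272 + 0.26268713×0.478864 = 0.148091
  M+4: 0.05231362×0.094864 + 0.26268713×0.426272 + 0.43968487×0.478864 = 0.327488
  M+6: 0.26268713×0.094864 + 0.43968487×0.426272 + 0.24531438×0.478864 = 0.329817
  M+8: 0.43968487×0.094864 + 0.24531438×0.426272 = 0.146281
  M+10: 0.24531438×0.094864 = 0.023272
Scale to base peak (0.329817) = 100: 7.60 : 44.90 : 99.29 : 100.00 : 44.35 : 7.06

7.60 : 44.90 : 99.29 : 100.00 : 44.35 : 7.06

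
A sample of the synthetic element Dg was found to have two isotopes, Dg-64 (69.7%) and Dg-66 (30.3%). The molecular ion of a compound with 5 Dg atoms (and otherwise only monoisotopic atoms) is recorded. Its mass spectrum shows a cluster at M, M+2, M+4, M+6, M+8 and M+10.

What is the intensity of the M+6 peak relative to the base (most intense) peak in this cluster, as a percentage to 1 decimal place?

(0.697 + 0.303)^5 gives M 0.1645, M+2 0.3576, M+4 0.3109, M+6 0.1351, M+8 0.0294, M+10 0.0026; the largest is M+2.
P(M+2) = C(5,1) × 0.697^4 × 0.303^1 = 5 × 0.23601038 × 0.3030 = 0.357556 (base)
P(M+6) = C(5,3) × 0.697^2 × 0.303^3 = 10 × 0.485809 × 0.02781813 = 0.135143
Relative intensity = 0.135143 / 0.357556 × 100 = 37.8

37.8%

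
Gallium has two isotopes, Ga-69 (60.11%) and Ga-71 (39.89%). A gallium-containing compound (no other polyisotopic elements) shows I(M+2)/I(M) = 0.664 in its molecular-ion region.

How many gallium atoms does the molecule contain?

For n independent Ga atoms, I(M+2)/I(M) = n · (abundance Ga-71) / (abundance Ga-69) = n · 0.3989/0.6011.
n = 0.664 × 0.6011/0.3989 = 1.00 ≈ 1

1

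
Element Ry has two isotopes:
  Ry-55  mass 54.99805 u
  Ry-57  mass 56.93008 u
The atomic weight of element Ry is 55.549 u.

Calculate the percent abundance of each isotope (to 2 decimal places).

Ry-55: 71.48%, Ry-57: 28.52%

Writing the weighted mean with unknown fraction x of Ry-55:
54.99805·x + 56.93008·(1 − x) = 55.549
(54.99805 − 56.93008)·x = 55.549 − 56.93008
x = -1.38108 / -1.93203 = 0.71483 → 71.48% Ry-55, 28.52% Ry-57.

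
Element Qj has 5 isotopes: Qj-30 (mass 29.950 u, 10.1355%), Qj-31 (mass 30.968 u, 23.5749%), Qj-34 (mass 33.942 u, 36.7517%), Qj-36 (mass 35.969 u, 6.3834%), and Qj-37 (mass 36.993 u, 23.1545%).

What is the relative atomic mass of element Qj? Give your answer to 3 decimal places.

The abundance-weighted mean is 0.101355 × 29.950 + 0.235749 × 30.968 + 0.367517 × 33.942 + 0.063834 × 35.969 + 0.231545 × 36.993
= 3.0356 + 7.3007 + 12.4743 + 2.2960 + 8.5655 = 33.6721 u

33.672 u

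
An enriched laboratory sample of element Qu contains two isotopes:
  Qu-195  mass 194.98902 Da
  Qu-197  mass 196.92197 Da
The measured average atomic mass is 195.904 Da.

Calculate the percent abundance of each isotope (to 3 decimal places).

Qu-195: 52.664%, Qu-197: 47.336%

Writing the weighted mean with unknown fraction x of Qu-195:
194.98902·x + 196.92197·(1 − x) = 195.904
(194.98902 − 196.92197)·x = 195.904 − 196.92197
x = -1.01797 / -1.93295 = 0.52664 → 52.664% Qu-195, 47.336% Qu-197.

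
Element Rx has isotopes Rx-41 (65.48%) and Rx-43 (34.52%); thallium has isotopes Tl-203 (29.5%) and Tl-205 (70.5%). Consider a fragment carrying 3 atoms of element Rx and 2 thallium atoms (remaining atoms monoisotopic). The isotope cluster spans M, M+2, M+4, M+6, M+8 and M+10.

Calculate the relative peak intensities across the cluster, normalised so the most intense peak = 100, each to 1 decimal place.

Element Rx pattern (n=3): 0.28075404 : 0.444027 : 0.23408388 : 0.04113508
Thallium pattern (n=2): 0.087025 : 0.41595 : 0.497025
Convolve the two distributions (both contribute in 2-u steps):
  M: 0.28075404×0.087025 = 0.024433
  M+2: 0.28075404×0.41595 + 0.444027×0.087025 = 0.155421
  M+4: 0.28075404×0.497025 + 0.444027×0.41595 + 0.23408388×0.087025 = 0.344606
  M+6: 0.444027×0.497025 + 0.23408388×0.41595 + 0.04113508×0.087025 = 0.321639
  M+8: 0.23408388×0.497025 + 0.04113508×0.41595 = 0.133456
  M+10: 0.04113508×0.497025 = 0.020445
Scale to base peak (0.344606) = 100: 7.1 : 45.1 : 100.0 : 93.3 : 38.7 : 5.9

7.1 : 45.1 : 100.0 : 93.3 : 38.7 : 5.9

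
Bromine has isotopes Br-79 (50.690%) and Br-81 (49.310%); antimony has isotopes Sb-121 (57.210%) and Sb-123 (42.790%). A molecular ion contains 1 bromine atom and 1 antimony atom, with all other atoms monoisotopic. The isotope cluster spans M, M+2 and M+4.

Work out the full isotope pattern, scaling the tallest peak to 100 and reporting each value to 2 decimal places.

58.12 : 100.00 : 42.28

Bromine pattern (n=1): 0.5069 : 0.4931
Antimony pattern (n=1): 0.5721 : 0.4279
Convolve the two distributions (both contribute in 2-u steps):
  M: 0.5069×0.5721 = 0.289997
  M+2: 0.5069×0.4279 + 0.4931×0.5721 = 0.499005
  M+4: 0.4931×0.4279 = 0.210997
Scale to base peak (0.499005) = 100: 58.12 : 100.00 : 42.28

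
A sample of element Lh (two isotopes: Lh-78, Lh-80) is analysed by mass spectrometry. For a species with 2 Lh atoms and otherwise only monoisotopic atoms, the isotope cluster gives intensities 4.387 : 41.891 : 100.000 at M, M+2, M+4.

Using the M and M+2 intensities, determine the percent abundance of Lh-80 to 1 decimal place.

Write p for the Lh-78 fraction. I(M+2)/I(M) = [C(2,1)·p^1·(1−p)] / p^2 = 2·(1−p)/p = 41.891/4.387 = 9.5489
(1−p)/p = 9.5489/2 = 4.7744  ⇒  p = 1/(1 + 4.7744) = 0.1732
Lh-78: 17.3%, Lh-80: 82.7%.

82.7%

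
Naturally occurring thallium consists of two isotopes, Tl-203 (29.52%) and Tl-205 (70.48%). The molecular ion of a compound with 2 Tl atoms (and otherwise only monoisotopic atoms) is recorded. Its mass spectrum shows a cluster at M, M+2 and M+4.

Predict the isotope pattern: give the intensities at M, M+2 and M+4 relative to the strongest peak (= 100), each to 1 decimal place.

Each Tl atom is independently Tl-203 (p = 0.2952) or Tl-205 (q = 0.7048); the cluster is the binomial expansion (p + q)^2.
P(M) = 0.2952^2 = 0.087143
P(M+2) = 2 × 0.2952^1 × 0.7048^1 = 0.416114
P(M+4) = 0.7048^2 = 0.496743
The M+4 peak is largest (0.496743); scaling to 100 gives 17.5 : 83.8 : 100.0.

17.5 : 83.8 : 100.0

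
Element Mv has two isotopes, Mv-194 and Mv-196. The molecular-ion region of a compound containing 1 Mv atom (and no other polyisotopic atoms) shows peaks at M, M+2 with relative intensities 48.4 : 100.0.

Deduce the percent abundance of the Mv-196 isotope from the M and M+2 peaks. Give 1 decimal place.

67.4%

Let p = fractional abundance of Mv-194. I(M+2)/I(M) = [C(1,1)·p^0·(1−p)] / p^1 = 1·(1−p)/p = 100.0/48.4 = 2.0661
(1−p)/p = 2.0661/1 = 2.0661  ⇒  p = 1/(1 + 2.0661) = 0.3261
Mv-194: 32.6%, Mv-196: 67.4%.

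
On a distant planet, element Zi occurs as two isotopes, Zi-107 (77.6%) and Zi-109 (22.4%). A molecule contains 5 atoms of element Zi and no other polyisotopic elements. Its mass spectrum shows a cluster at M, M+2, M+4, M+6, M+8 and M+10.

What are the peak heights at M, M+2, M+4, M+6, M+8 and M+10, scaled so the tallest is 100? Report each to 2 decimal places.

Expanding (0.776 + 0.224)^5:
P(M) = 0.776^5 = 0.281390
P(M+2) = 5 × 0.776^4 × 0.224^1 = 0.406130
P(M+4) = 10 × 0.776^3 × 0.224^2 = 0.234467
P(M+6) = 10 × 0.776^2 × 0.224^3 = 0.067681
P(M+8) = 5 × 0.776^1 × 0.224^4 = 0.009768
P(M+10) = 0.224^5 = 0.000564
The M+2 peak is largest (0.406130); scaling to 100 gives 69.29 : 100.00 : 57.73 : 16.66 : 2.41 : 0.14.

69.29 : 100.00 : 57.73 : 16.66 : 2.41 : 0.14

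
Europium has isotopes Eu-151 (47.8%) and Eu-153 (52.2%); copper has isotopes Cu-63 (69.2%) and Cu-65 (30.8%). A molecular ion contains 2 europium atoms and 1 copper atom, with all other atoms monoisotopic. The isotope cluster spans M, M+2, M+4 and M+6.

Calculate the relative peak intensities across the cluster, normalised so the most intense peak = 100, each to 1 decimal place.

Europium pattern (n=2): 0.228484 : 0.499032 : 0.272484
Copper pattern (n=1): 0.6920 : 0.3080
Convolve the two distributions (both contribute in 2-u steps):
  M: 0.228484×0.6920 = 0.158111
  M+2: 0.228484×0.3080 + 0.499032×0.6920 = 0.415703
  M+4: 0.499032×0.3080 + 0.272484×0.6920 = 0.342261
  M+6: 0.272484×0.3080 = 0.083925
Scale to base peak (0.415703) = 100: 38.0 : 100.0 : 82.3 : 20.2

38.0 : 100.0 : 82.3 : 20.2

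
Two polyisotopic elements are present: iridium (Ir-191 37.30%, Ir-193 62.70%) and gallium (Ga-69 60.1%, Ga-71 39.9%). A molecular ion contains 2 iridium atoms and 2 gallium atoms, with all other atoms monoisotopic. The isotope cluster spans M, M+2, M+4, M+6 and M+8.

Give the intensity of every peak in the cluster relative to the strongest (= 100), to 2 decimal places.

12.94 : 60.67 : 100.00 : 67.70 : 16.11

Iridium pattern (n=2): 0.139129 : 0.467742 : 0.393129
Gallium pattern (n=2): 0.361201 : 0.479598 : 0.159201
Convolve the two distributions (both contribute in 2-u steps):
  M: 0.139129×0.361201 = 0.050254
  M+2: 0.139129×0.479598 + 0.467742×0.361201 = 0.235675
  M+4: 0.139129×0.159201 + 0.467742×0.479598 + 0.393129×0.361201 = 0.388476
  M+6: 0.467742×0.159201 + 0.393129×0.479598 = 0.263009
  M+8: 0.393129×0.159201 = 0.062587
Scale to base peak (0.388476) = 100: 12.94 : 60.67 : 100.00 : 67.70 : 16.11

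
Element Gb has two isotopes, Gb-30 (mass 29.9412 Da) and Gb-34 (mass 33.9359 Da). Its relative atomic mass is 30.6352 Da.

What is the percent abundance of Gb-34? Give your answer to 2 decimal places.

Let x be the fractional abundance of Gb-30; then Gb-34 has abundance 1 − x.
29.9412·x + 33.9359·(1 − x) = 30.6352
(29.9412 − 33.9359)·x = 30.6352 − 33.9359
x = -3.3007 / -3.9947 = 0.82627 → 82.63% Gb-30, 17.37% Gb-34.

17.37%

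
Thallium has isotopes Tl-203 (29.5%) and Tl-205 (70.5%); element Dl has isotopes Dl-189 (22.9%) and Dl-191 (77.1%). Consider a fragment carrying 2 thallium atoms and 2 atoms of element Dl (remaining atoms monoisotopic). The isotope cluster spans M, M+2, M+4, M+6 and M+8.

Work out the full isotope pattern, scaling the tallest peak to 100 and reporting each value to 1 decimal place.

Thallium pattern (n=2): 0.087025 : 0.41595 : 0.497025
Element Dl pattern (n=2): 0.052441 : 0.353118 : 0.594441
Convolve the two distributions (both contribute in 2-u steps):
  M: 0.087025×0.052441 = 0.004564
  M+2: 0.087025×0.353118 + 0.41595×0.052441 = 0.052543
  M+4: 0.087025×0.594441 + 0.41595×0.353118 + 0.497025×0.052441 = 0.224675
  M+6: 0.41595×0.594441 + 0.497025×0.353118 = 0.422766
  M+8: 0.497025×0.594441 = 0.295452
Scale to base peak (0.422766) = 100: 1.1 : 12.4 : 53.1 : 100.0 : 69.9

1.1 : 12.4 : 53.1 : 100.0 : 69.9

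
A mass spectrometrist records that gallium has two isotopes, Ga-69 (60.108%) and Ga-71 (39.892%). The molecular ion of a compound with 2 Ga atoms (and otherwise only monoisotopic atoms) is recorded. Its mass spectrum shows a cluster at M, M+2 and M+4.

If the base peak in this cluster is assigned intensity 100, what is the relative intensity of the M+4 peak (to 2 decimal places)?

33.18

(0.60108 + 0.39892)^2 gives M 0.3613, M+2 0.4796, M+4 0.1591; the largest is M+2.
P(M+2) = C(2,1) × 0.60108^1 × 0.39892^1 = 2 × 0.60108 × 0.39892 = 0.479566 (base)
P(M+4) = C(2,2) × 0.60108^0 × 0.39892^2 = 1 × 1.0000 × 0.15913717 = 0.159137
Relative intensity = 0.159137 / 0.479566 × 100 = 33.18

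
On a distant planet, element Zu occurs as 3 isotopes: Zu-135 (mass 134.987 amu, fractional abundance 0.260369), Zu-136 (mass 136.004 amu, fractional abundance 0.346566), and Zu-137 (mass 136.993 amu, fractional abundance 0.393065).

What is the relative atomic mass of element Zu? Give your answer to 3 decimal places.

136.128 amu

The abundance-weighted mean is 0.260369 × 134.987 + 0.346566 × 136.004 + 0.393065 × 136.993
= 35.1464 + 47.1344 + 53.8472 = 136.1280 amu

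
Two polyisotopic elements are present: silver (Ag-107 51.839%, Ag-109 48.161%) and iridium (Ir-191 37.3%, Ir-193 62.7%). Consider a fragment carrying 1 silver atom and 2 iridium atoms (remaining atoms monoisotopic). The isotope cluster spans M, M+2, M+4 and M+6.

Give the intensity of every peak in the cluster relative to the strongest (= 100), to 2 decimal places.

16.81 : 72.13 : 100.00 : 44.13

Silver pattern (n=1): 0.51839 : 0.48161
Iridium pattern (n=2): 0.139129 : 0.467742 : 0.393129
Convolve the two distributions (both contribute in 2-u steps):
  M: 0.51839×0.139129 = 0.072123
  M+2: 0.51839×0.467742 + 0.48161×0.139129 = 0.309479
  M+4: 0.51839×0.393129 + 0.48161×0.467742 = 0.429063
  M+6: 0.48161×0.393129 = 0.189335
Scale to base peak (0.429063) = 100: 16.81 : 72.13 : 100.00 : 44.13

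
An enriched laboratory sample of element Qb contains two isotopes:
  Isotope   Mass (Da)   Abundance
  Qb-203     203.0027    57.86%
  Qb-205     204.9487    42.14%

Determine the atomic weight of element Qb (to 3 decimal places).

Average mass = Σ (abundance × isotope mass) = 0.5786 × 203.0027 + 0.4214 × 204.9487
= 117.45736 + 86.36538 = 203.82274 Da

203.823 Da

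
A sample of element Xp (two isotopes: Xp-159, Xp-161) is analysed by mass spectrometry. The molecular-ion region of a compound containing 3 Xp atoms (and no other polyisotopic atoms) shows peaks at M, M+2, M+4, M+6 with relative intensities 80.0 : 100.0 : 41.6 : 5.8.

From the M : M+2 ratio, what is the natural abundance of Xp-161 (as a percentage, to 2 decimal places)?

29.41%

Let p = fractional abundance of Xp-159. I(M+2)/I(M) = [C(3,1)·p^2·(1−p)] / p^3 = 3·(1−p)/p = 100.0/80.0 = 1.2500
(1−p)/p = 1.2500/3 = 0.4167  ⇒  p = 1/(1 + 0.4167) = 0.7059
Xp-159: 70.59%, Xp-161: 29.41%.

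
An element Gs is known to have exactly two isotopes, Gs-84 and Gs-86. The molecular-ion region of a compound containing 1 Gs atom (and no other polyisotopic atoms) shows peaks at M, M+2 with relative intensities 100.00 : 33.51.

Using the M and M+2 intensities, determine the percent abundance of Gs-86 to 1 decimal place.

If p is the fraction of Gs that is Gs-84, then I(M+2)/I(M) = [C(1,1)·p^0·(1−p)] / p^1 = 1·(1−p)/p = 33.51/100.00 = 0.3351
(1−p)/p = 0.3351/1 = 0.3351  ⇒  p = 1/(1 + 0.3351) = 0.7490
Gs-84: 74.9%, Gs-86: 25.1%.

25.1%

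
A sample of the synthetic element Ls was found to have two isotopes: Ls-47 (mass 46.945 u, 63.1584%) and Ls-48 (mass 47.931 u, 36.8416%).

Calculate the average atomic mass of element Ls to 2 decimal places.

47.31 u

Weight each isotope mass by its fractional abundance: 0.631584 × 46.945 + 0.368416 × 47.931
= 29.6497 + 17.6585 = 47.3082 u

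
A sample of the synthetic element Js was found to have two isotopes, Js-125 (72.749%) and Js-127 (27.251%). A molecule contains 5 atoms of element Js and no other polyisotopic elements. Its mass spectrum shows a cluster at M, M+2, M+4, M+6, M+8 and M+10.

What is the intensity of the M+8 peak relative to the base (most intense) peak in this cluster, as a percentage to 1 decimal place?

5.3%

Term probabilities: M 0.2038, M+2 0.3816, M+4 0.2859, M+6 0.1071, M+8 0.0201, M+10 0.0015. Base peak = M+2.
P(M+2) = C(5,1) × 0.72749^4 × 0.27251^1 = 5 × 0.28009678 × 0.27251 = 0.381646 (base)
P(M+8) = C(5,4) × 0.72749^1 × 0.27251^4 = 5 × 0.72749 × 0.0055148 = 0.020060
Relative intensity = 0.020060 / 0.381646 × 100 = 5.3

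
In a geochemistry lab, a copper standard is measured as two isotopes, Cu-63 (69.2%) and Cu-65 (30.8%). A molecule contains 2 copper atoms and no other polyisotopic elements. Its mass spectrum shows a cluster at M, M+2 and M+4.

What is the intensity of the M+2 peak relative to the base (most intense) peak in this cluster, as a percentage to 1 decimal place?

Binomial terms of (0.692 + 0.308)^2: M 0.4789, M+2 0.4263, M+4 0.0949 → M is the base peak.
P(M) = C(2,0) × 0.692^2 × 0.308^0 = 1 × 0.478864 × 1.0000 = 0.478864 (base)
P(M+2) = C(2,1) × 0.692^1 × 0.308^1 = 2 × 0.6920 × 0.3080 = 0.426272
Relative intensity = 0.426272 / 0.478864 × 100 = 89.0

89.0%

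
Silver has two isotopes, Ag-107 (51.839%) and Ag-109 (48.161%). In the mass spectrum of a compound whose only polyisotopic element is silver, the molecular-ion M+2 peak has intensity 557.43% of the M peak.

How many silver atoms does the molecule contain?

With n Ag atoms, P(M+2)/P(M) = C(n,1)·p^(n−1)q / p^n = n·q/p = n · 0.48161/0.51839.
n = 5.5743 × 0.51839/0.48161 = 6.00 ≈ 6

6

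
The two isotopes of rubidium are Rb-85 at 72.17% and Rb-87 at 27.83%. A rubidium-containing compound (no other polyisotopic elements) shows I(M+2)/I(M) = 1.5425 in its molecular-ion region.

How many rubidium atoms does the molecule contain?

With n Rb atoms, P(M+2)/P(M) = C(n,1)·p^(n−1)q / p^n = n·q/p = n · 0.2783/0.7217.
n = 1.5425 × 0.7217/0.2783 = 4.00 ≈ 4

4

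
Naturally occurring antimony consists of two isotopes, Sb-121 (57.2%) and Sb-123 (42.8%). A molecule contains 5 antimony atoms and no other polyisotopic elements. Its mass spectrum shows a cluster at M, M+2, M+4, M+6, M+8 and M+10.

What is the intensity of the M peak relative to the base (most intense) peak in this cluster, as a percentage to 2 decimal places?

17.86%

Binomial terms of (0.572 + 0.428)^5: M 0.0612, M+2 0.2291, M+4 0.3428, M+6 0.2565, M+8 0.0960, M+10 0.0144 → M+4 is the base peak.
P(M+4) = C(5,2) × 0.572^3 × 0.428^2 = 10 × 0.18714925 × 0.183184 = 0.342827 (base)
P(M) = C(5,0) × 0.572^5 × 0.428^0 = 1 × 0.06123224 × 1.0000 = 0.061232
Relative intensity = 0.061232 / 0.342827 × 100 = 17.86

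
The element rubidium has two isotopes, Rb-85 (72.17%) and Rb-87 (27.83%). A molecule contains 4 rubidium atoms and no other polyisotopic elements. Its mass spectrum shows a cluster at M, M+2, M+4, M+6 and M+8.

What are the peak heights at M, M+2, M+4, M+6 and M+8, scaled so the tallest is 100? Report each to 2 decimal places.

64.83 : 100.00 : 57.84 : 14.87 : 1.43

The 4 Rb atoms are independent, so intensities follow the terms of (0.7217 + 0.2783)^4.
P(M) = 0.7217^4 = 0.271286
P(M+2) = 4 × 0.7217^3 × 0.2783^1 = 0.418450
P(M+4) = 6 × 0.7217^2 × 0.2783^2 = 0.242042
P(M+6) = 4 × 0.7217^1 × 0.2783^3 = 0.062224
P(M+8) = 0.2783^4 = 0.005999
The M+2 peak is largest (0.418450); scaling to 100 gives 64.83 : 100.00 : 57.84 : 14.87 : 1.43.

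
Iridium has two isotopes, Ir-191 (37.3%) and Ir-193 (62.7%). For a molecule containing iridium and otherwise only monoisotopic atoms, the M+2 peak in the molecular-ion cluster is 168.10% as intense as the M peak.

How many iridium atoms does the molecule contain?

1

The M+2/M ratio from n Ir atoms is n · q/p = n · 0.627/0.373.
n = 1.6810 × 0.373/0.627 = 1.00 ≈ 1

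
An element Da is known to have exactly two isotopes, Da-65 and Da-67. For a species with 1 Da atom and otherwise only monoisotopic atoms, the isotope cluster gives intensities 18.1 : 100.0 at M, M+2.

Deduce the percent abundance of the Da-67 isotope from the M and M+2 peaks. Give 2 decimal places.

Write p for the Da-65 fraction. I(M+2)/I(M) = [C(1,1)·p^0·(1−p)] / p^1 = 1·(1−p)/p = 100.0/18.1 = 5.5249
(1−p)/p = 5.5249/1 = 5.5249  ⇒  p = 1/(1 + 5.5249) = 0.1533
Da-65: 15.33%, Da-67: 84.67%.

84.67%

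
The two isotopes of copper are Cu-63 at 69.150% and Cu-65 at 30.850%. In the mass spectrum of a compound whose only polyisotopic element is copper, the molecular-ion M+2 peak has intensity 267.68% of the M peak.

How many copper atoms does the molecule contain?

With n Cu atoms, P(M+2)/P(M) = C(n,1)·p^(n−1)q / p^n = n·q/p = n · 0.30850/0.69150.
n = 2.6768 × 0.69150/0.30850 = 6.00 ≈ 6

6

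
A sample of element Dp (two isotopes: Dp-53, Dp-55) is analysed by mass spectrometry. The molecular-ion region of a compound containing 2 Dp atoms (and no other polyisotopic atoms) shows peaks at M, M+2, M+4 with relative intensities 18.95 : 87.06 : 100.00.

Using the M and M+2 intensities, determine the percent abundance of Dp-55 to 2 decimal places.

69.67%

If p is the fraction of Dp that is Dp-53, then I(M+2)/I(M) = [C(2,1)·p^1·(1−p)] / p^2 = 2·(1−p)/p = 87.06/18.95 = 4.5942
(1−p)/p = 4.5942/2 = 2.2971  ⇒  p = 1/(1 + 2.2971) = 0.3033
Dp-53: 30.33%, Dp-55: 69.67%.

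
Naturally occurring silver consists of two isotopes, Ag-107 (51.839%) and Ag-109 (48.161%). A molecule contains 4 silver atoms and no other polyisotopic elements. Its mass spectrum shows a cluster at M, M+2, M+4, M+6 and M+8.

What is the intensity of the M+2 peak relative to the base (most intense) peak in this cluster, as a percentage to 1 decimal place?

Binomial terms of (0.51839 + 0.48161)^4: M 0.0722, M+2 0.2684, M+4 0.3740, M+6 0.2316, M+8 0.0538 → M+4 is the base peak.
P(M+4) = C(4,2) × 0.51839^2 × 0.48161^2 = 6 × 0.26872819 × 0.23194819 = 0.373986 (base)
P(M+2) = C(4,1) × 0.51839^3 × 0.48161^1 = 4 × 0.13930601 × 0.48161 = 0.268365
Relative intensity = 0.268365 / 0.373986 × 100 = 71.8

71.8%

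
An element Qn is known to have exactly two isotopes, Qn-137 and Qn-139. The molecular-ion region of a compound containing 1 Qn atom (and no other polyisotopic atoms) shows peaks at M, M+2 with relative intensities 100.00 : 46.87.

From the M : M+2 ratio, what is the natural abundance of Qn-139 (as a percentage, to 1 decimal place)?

31.9%

Let p = fractional abundance of Qn-137. I(M+2)/I(M) = [C(1,1)·p^0·(1−p)] / p^1 = 1·(1−p)/p = 46.87/100.00 = 0.4687
(1−p)/p = 0.4687/1 = 0.4687  ⇒  p = 1/(1 + 0.4687) = 0.6809
Qn-137: 68.1%, Qn-139: 31.9%.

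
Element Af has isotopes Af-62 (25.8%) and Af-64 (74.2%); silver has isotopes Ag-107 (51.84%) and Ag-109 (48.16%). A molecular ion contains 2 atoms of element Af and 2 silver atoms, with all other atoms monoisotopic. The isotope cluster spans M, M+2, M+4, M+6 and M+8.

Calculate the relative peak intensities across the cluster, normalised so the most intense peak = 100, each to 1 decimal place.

Element Af pattern (n=2): 0.066564 : 0.382872 : 0.550564
Silver pattern (n=2): 0.26873856 : 0.49932288 : 0.23193856
Convolve the two distributions (both contribute in 2-u steps):
  M: 0.066564×0.26873856 = 0.017888
  M+2: 0.066564×0.49932288 + 0.382872×0.26873856 = 0.136129
  M+4: 0.066564×0.23193856 + 0.382872×0.49932288 + 0.550564×0.26873856 = 0.354573
  M+6: 0.382872×0.23193856 + 0.550564×0.49932288 = 0.363712
  M+8: 0.550564×0.23193856 = 0.127697
Scale to base peak (0.363712) = 100: 4.9 : 37.4 : 97.5 : 100.0 : 35.1

4.9 : 37.4 : 97.5 : 100.0 : 35.1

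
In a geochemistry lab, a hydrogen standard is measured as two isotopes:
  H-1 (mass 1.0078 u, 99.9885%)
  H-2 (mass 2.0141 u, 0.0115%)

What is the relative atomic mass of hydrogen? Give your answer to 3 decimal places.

1.008 u

The abundance-weighted mean is 0.999885 × 1.0078 + 0.000115 × 2.0141
= 1.00768 + 0.00023 = 1.00791 u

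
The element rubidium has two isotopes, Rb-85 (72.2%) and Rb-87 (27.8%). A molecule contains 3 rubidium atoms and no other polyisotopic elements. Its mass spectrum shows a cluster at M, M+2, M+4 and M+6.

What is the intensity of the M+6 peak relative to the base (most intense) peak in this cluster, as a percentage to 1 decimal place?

4.9%

(0.722 + 0.278)^3 gives M 0.3764, M+2 0.4348, M+4 0.1674, M+6 0.0215; the largest is M+2.
P(M+2) = C(3,1) × 0.722^2 × 0.278^1 = 3 × 0.521284 × 0.2780 = 0.434751 (base)
P(M+6) = C(3,3) × 0.722^0 × 0.278^3 = 1 × 1.0000 × 0.02148495 = 0.021485
Relative intensity = 0.021485 / 0.434751 × 100 = 4.9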